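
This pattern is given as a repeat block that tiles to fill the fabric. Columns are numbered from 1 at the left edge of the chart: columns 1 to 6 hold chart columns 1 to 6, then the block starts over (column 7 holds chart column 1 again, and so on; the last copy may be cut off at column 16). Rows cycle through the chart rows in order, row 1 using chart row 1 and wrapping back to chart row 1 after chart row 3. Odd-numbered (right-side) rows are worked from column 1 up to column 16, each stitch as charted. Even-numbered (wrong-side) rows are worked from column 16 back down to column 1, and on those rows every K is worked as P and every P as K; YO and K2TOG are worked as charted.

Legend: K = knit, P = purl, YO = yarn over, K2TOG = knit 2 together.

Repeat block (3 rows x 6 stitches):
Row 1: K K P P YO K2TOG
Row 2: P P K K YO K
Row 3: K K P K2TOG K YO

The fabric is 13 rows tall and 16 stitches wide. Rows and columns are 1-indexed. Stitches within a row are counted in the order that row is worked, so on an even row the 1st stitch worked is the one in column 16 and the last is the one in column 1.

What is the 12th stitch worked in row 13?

Stitch:
K2TOG

Derivation:
For row 13: chart row = ((13-1) mod 3) + 1 = 1; this is a RS (odd) row.
Chart row 1 tiled across columns 1-16: K K P P YO K2TOG K K P P YO K2TOG K K P P
RS: work column 1 to column 16, symbols as charted — the tiled row is the row as worked.
The 12th stitch worked is K2TOG.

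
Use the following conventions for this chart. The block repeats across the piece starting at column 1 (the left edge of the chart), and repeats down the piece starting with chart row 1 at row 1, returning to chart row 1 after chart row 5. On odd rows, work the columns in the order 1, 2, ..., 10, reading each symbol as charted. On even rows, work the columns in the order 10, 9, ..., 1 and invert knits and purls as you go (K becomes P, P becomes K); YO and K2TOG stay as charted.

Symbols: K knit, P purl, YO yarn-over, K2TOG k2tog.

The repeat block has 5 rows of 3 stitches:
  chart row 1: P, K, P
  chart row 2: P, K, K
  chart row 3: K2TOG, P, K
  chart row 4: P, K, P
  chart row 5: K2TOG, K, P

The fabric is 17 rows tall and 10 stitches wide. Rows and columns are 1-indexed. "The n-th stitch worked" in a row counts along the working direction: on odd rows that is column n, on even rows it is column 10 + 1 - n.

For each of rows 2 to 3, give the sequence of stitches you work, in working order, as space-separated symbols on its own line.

Row 2: chart row 2, WS - tiled (columns 1-10): P K K P K K P K K P; work from column 10 back to 1 with K<->P swapped.
Row 3: chart row 3, RS - tile across columns 1-10 and work as-is.

Result:
K P P K P P K P P K
K2TOG P K K2TOG P K K2TOG P K K2TOG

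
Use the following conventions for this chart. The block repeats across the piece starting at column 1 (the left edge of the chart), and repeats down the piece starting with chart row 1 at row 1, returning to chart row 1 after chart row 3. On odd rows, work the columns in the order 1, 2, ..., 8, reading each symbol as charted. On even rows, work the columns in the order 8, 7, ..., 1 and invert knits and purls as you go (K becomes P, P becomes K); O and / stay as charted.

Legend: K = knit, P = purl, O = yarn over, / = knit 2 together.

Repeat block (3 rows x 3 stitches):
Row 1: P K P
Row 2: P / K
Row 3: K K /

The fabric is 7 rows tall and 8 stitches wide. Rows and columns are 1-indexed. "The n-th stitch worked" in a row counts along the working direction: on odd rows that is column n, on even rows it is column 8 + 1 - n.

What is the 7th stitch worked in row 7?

For row 7: chart row = ((7-1) mod 3) + 1 = 1; this is a RS (odd) row.
Chart row 1 tiled across columns 1-8: P K P P K P P K
RS: work column 1 to column 8, symbols as charted — the tiled row is the row as worked.
Counting 7 along the worked row gives P.

Result:
P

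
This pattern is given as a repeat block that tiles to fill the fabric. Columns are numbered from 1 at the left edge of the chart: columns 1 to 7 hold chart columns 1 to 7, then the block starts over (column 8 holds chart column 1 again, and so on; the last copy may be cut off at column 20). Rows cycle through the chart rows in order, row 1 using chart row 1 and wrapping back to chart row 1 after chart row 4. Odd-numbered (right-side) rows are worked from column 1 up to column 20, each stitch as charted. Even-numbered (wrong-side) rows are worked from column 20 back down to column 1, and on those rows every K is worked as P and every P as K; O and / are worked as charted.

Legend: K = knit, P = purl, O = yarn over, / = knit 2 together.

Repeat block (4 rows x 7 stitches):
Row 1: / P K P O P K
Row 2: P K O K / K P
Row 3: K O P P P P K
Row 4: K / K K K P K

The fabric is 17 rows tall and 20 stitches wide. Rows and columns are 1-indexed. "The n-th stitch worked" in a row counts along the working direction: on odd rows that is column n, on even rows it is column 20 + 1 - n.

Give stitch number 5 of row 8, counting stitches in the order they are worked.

Row 8: (8-1) mod 4 = 3, so use chart row 4. Even row -> WS.
Chart row 4 tiled across columns 1-20: K / K K K P K K / K K K P K K / K K K P
WS: work from column 20 back to column 1 (reverse the tiled row), swapping K<->P (O and / unchanged).
Row 8 as worked: K P P P / P P K P P P / P P K P P P / P
Counting 5 along the worked row gives /.

Stitch:
/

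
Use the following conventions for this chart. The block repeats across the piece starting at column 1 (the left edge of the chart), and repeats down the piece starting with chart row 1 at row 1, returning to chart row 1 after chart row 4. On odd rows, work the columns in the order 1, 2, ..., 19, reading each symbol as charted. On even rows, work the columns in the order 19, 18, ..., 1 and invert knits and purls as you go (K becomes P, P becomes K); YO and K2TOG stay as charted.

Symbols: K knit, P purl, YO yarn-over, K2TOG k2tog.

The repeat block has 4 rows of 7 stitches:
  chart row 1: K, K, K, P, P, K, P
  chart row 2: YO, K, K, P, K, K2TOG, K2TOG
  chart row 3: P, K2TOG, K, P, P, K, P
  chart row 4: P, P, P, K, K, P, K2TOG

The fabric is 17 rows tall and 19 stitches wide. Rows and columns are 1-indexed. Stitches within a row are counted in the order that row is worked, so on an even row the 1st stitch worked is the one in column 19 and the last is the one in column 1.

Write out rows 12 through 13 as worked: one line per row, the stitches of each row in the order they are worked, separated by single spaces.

Row 12: chart row 4, WS - tiled (columns 1-19): P P P K K P K2TOG P P P K K P K2TOG P P P K K; work from column 19 back to 1 with K<->P swapped.
Row 13: chart row 1, RS - tile across columns 1-19 and work as-is.

Result:
P P K K K K2TOG K P P K K K K2TOG K P P K K K
K K K P P K P K K K P P K P K K K P P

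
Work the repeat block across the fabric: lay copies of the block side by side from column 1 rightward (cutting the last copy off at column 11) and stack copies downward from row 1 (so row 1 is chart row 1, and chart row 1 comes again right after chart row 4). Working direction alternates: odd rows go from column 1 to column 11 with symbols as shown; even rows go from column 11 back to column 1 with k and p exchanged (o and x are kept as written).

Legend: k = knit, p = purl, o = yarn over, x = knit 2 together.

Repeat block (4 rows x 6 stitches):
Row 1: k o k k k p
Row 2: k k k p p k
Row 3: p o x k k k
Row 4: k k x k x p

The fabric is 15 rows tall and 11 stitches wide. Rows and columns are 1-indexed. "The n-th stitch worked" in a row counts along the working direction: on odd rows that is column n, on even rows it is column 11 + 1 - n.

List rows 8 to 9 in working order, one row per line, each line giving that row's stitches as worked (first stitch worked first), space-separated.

Row 8: chart row 4, WS - tiled (columns 1-11): k k x k x p k k x k x; work from column 11 back to 1 with k<->p swapped.
Row 9: chart row 1, RS - tile across columns 1-11 and work as-is.

Rows as worked:
x p x p p k x p x p p
k o k k k p k o k k k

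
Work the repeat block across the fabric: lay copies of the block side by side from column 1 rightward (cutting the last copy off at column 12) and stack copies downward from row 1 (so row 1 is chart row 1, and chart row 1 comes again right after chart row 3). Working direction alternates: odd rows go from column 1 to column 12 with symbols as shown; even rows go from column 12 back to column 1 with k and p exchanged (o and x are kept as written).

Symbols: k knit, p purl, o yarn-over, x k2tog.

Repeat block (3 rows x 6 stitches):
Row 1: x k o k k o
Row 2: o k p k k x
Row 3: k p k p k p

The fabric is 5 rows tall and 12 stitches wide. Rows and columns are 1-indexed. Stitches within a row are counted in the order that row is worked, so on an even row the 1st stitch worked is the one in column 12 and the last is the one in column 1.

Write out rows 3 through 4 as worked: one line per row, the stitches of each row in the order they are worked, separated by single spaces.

Row 3: chart row 3, RS - tile across columns 1-12 and work as-is.
Row 4: chart row 1, WS - tiled (columns 1-12): x k o k k o x k o k k o; work from column 12 back to 1 with k<->p swapped.

Rows as worked:
k p k p k p k p k p k p
o p p o p x o p p o p x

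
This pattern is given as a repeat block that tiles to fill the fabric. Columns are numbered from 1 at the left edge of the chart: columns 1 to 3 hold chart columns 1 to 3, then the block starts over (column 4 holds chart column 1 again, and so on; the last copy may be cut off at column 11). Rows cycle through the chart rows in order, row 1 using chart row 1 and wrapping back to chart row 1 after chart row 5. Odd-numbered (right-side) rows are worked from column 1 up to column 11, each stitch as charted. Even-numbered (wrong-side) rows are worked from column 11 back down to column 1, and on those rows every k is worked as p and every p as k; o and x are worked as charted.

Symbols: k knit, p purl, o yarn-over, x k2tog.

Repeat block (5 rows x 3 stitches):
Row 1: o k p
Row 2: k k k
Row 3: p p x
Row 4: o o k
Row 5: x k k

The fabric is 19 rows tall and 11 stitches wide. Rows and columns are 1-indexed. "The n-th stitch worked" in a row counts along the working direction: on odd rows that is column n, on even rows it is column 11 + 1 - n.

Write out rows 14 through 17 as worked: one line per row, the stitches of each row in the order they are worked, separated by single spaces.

Row 14: chart row 4, WS - tiled (columns 1-11): o o k o o k o o k o o; work from column 11 back to 1 with k<->p swapped.
Row 15: chart row 5, RS - tile across columns 1-11 and work as-is.
Row 16: chart row 1, WS - tiled (columns 1-11): o k p o k p o k p o k; work from column 11 back to 1 with k<->p swapped.
Row 17: chart row 2, RS - tile across columns 1-11 and work as-is.

Result:
o o p o o p o o p o o
x k k x k k x k k x k
p o k p o k p o k p o
k k k k k k k k k k k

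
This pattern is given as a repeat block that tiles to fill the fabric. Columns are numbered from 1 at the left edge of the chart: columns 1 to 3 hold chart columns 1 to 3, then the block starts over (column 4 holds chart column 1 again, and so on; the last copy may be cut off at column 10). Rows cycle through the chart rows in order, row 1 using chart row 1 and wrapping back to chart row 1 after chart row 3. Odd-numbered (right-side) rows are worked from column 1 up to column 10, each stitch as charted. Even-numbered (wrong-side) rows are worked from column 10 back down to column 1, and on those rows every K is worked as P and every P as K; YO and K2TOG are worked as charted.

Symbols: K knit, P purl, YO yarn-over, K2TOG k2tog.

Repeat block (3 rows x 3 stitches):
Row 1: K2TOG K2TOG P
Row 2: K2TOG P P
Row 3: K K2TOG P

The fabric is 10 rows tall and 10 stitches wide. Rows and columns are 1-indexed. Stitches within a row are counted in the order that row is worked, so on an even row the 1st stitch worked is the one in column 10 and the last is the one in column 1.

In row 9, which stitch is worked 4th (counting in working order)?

Row 9 uses chart row ((9-1) mod 3)+1 = 3. Row 9 is odd, so RS.
Chart row 3 tiled across columns 1-10: K K2TOG P K K2TOG P K K2TOG P K
Right side: take the tiled row as-is (worked left to right from column 1).
Stitch 4 in working order -> K

Stitch:
K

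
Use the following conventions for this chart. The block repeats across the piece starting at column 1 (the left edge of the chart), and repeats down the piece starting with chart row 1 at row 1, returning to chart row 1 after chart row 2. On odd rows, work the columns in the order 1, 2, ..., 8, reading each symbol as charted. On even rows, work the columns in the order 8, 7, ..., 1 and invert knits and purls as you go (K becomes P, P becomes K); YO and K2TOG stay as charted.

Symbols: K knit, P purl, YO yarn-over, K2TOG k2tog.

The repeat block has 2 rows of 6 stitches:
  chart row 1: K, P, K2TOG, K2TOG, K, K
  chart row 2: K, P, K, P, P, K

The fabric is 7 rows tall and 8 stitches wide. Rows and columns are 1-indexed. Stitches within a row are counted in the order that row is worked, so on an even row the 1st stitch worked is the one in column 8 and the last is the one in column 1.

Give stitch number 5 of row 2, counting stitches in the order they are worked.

Row 2 uses chart row ((2-1) mod 2)+1 = 2. Row 2 is even, so WS.
Chart row 2 tiled across columns 1-8: K P K P P K K P
WS: work from column 8 back to column 1 (reverse the tiled row), swapping K<->P (YO and K2TOG unchanged).
Row 2 as worked: K P P K K P K P
Stitch 5 in working order -> K

Result:
K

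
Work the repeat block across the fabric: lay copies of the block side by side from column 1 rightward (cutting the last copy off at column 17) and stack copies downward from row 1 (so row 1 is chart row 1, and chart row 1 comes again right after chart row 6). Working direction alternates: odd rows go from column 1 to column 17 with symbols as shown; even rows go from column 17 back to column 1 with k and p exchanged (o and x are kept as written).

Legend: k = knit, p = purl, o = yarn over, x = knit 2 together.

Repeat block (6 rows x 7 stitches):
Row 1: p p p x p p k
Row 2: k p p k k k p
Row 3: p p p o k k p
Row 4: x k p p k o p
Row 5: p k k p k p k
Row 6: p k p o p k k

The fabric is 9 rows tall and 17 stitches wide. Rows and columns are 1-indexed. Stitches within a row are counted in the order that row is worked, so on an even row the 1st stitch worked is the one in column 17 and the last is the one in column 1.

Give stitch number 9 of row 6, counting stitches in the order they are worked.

Row 6 uses chart row ((6-1) mod 6)+1 = 6. Row 6 is even, so WS.
Chart row 6 tiled across columns 1-17: p k p o p k k p k p o p k k p k p
WS: work from column 17 back to column 1 (reverse the tiled row), swapping k<->p (o and x unchanged).
Row 6 as worked: k p k p p k o k p k p p k o k p k
Counting 9 along the worked row gives p.

Result:
p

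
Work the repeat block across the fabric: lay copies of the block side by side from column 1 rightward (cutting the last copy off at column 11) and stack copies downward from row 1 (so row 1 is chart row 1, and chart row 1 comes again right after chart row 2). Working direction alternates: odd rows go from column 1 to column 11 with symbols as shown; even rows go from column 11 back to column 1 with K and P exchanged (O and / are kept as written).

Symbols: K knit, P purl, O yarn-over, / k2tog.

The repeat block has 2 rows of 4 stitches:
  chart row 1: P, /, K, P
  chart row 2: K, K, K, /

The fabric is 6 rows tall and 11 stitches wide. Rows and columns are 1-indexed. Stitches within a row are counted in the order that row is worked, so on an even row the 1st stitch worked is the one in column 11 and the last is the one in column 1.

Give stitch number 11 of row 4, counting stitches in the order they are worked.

Result:
P

Derivation:
For row 4: chart row = ((4-1) mod 2) + 1 = 2; this is a WS (even) row.
Chart row 2 tiled across columns 1-11: K K K / K K K / K K K
WS row: flip the tiled sequence (start at column 11) and apply K<->P; O and / stay.
Row 4 as worked: P P P / P P P / P P P
The 11th stitch worked is P.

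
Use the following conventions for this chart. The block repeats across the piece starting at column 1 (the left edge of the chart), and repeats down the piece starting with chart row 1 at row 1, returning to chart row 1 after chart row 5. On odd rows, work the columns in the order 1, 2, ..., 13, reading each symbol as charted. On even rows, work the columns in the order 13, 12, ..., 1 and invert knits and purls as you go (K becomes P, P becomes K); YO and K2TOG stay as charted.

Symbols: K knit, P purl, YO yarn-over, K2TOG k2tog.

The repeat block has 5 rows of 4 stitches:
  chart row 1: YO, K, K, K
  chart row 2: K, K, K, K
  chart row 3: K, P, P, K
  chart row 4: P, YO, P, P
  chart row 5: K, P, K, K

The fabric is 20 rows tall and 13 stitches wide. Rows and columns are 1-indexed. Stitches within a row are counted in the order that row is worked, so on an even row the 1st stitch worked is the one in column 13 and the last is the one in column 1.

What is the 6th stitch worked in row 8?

Row 8: (8-1) mod 5 = 2, so use chart row 3. Even row -> WS.
Chart row 3 tiled across columns 1-13: K P P K K P P K K P P K K
WS row: flip the tiled sequence (start at column 13) and apply K<->P; YO and K2TOG stay.
Row 8 as worked: P P K K P P K K P P K K P
Stitch 6 in working order -> P

Result:
P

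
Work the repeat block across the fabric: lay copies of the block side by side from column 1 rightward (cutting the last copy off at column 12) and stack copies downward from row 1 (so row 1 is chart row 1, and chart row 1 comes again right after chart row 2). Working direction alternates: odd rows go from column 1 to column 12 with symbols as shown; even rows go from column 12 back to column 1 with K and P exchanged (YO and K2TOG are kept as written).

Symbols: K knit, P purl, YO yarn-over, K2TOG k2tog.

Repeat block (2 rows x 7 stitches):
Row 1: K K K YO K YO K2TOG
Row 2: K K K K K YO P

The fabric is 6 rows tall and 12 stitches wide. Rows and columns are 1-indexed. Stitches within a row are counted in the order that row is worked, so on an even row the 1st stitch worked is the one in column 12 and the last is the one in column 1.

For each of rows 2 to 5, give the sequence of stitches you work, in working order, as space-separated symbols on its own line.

Rows as worked:
P P P P P K YO P P P P P
K K K YO K YO K2TOG K K K YO K
P P P P P K YO P P P P P
K K K YO K YO K2TOG K K K YO K

Derivation:
Row 2: chart row 2, WS - tiled (columns 1-12): K K K K K YO P K K K K K; work from column 12 back to 1 with K<->P swapped.
Row 3: chart row 1, RS - tile across columns 1-12 and work as-is.
Row 4: chart row 2, WS - tiled (columns 1-12): K K K K K YO P K K K K K; work from column 12 back to 1 with K<->P swapped.
Row 5: chart row 1, RS - tile across columns 1-12 and work as-is.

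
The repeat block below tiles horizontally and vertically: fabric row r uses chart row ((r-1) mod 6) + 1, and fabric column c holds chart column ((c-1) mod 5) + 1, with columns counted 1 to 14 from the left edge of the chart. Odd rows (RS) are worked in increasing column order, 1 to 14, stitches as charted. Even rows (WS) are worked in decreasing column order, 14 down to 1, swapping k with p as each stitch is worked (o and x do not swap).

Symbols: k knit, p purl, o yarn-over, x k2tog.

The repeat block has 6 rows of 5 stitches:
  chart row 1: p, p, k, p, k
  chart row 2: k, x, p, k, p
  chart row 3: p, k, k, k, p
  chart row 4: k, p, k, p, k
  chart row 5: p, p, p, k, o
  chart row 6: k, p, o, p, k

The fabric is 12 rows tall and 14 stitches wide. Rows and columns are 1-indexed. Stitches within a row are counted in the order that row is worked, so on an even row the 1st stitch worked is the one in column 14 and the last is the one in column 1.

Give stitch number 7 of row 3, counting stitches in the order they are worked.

== STITCH ==
k

Derivation:
For row 3: chart row = ((3-1) mod 6) + 1 = 3; this is a RS (odd) row.
Chart row 3 tiled across columns 1-14: p k k k p p k k k p p k k k
RS: work column 1 to column 14, symbols as charted — the tiled row is the row as worked.
Stitch 7 in working order -> k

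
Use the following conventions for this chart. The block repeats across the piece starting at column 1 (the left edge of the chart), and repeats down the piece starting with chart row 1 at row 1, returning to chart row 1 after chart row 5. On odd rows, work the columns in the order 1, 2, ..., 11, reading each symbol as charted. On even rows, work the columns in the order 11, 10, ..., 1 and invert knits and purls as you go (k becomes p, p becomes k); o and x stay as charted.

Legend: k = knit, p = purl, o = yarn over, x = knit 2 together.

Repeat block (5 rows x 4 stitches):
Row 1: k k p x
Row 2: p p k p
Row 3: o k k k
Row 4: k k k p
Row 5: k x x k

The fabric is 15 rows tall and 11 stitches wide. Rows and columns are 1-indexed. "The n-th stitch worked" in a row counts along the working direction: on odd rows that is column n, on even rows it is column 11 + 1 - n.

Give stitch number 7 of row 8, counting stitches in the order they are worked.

Result:
o

Derivation:
Row 8: (8-1) mod 5 = 2, so use chart row 3. Even row -> WS.
Chart row 3 tiled across columns 1-11: o k k k o k k k o k k
Wrong side: read the tiled row from column 11 down to 1 and exchange k with p (leave o, x).
Row 8 as worked: p p o p p p o p p p o
Stitch 7 in working order -> o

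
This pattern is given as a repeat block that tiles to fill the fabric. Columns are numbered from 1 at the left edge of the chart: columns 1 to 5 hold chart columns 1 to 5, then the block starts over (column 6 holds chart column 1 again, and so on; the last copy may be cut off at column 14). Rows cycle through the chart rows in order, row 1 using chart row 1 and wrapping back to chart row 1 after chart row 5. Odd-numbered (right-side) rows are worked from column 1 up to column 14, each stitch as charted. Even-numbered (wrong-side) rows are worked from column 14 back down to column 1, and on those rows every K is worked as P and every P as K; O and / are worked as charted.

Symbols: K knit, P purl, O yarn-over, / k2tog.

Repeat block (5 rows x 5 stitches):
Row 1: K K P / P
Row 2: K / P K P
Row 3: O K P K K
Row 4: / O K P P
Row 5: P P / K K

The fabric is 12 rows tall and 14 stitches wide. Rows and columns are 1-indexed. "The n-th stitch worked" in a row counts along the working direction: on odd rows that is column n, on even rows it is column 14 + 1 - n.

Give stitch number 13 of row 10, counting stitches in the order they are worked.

== STITCH ==
K

Derivation:
For row 10: chart row = ((10-1) mod 5) + 1 = 5; this is a WS (even) row.
Chart row 5 tiled across columns 1-14: P P / K K P P / K K P P / K
WS: work from column 14 back to column 1 (reverse the tiled row), swapping K<->P (O and / unchanged).
Row 10 as worked: P / K K P P / K K P P / K K
The 13th stitch worked is K.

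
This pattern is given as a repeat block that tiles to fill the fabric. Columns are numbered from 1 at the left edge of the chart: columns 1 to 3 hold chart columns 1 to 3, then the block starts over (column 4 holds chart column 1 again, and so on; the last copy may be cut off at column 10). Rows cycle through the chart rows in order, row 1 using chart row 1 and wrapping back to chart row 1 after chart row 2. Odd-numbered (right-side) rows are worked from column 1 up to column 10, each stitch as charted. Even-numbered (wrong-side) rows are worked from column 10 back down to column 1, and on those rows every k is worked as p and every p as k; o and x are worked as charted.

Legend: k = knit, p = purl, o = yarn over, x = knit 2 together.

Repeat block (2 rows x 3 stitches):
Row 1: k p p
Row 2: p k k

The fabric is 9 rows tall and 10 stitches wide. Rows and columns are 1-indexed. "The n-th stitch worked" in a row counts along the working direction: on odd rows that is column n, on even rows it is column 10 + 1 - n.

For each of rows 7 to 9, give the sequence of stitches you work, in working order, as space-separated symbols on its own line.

Rows as worked:
k p p k p p k p p k
k p p k p p k p p k
k p p k p p k p p k

Derivation:
Row 7: chart row 1, RS - tile across columns 1-10 and work as-is.
Row 8: chart row 2, WS - tiled (columns 1-10): p k k p k k p k k p; work from column 10 back to 1 with k<->p swapped.
Row 9: chart row 1, RS - tile across columns 1-10 and work as-is.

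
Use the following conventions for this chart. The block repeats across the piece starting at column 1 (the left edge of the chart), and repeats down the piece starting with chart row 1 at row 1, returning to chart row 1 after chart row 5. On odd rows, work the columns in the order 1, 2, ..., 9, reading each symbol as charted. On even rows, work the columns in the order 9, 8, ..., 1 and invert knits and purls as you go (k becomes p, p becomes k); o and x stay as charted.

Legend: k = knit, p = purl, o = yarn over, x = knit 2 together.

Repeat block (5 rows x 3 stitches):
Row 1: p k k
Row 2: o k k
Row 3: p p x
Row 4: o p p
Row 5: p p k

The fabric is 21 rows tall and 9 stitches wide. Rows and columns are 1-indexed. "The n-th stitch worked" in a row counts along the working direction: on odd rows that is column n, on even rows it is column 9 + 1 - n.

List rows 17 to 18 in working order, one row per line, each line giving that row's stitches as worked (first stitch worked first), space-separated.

Row 17: chart row 2, RS - tile across columns 1-9 and work as-is.
Row 18: chart row 3, WS - tiled (columns 1-9): p p x p p x p p x; work from column 9 back to 1 with k<->p swapped.

== ROWS AS WORKED ==
o k k o k k o k k
x k k x k k x k k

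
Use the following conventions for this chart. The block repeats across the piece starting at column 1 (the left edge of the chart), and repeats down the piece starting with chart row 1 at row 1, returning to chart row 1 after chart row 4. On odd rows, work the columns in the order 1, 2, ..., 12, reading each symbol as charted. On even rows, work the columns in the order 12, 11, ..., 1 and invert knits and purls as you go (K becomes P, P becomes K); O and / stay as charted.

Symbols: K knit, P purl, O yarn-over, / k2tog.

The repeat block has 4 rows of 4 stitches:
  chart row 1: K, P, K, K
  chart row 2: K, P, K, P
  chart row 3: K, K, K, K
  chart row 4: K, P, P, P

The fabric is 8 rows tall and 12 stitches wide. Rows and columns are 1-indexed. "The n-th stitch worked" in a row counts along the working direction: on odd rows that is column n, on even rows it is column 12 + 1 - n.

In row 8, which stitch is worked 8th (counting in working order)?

Row 8: (8-1) mod 4 = 3, so use chart row 4. Even row -> WS.
Chart row 4 tiled across columns 1-12: K P P P K P P P K P P P
Wrong side: read the tiled row from column 12 down to 1 and exchange K with P (leave O, /).
Row 8 as worked: K K K P K K K P K K K P
Stitch 8 in working order -> P

Stitch:
P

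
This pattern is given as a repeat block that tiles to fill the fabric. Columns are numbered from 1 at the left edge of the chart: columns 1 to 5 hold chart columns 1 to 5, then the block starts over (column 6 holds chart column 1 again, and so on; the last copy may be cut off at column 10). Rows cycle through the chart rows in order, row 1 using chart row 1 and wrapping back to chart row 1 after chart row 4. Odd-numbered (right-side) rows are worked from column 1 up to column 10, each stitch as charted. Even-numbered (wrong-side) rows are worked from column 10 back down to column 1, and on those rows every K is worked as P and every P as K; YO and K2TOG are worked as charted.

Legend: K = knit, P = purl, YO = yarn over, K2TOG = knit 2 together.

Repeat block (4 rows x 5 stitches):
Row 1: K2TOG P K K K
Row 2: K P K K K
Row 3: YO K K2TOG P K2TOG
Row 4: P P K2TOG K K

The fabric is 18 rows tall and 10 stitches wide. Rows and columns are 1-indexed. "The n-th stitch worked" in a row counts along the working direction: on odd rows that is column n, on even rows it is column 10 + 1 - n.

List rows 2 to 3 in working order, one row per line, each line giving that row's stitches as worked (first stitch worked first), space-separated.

Result:
P P P K P P P P K P
YO K K2TOG P K2TOG YO K K2TOG P K2TOG

Derivation:
Row 2: chart row 2, WS - tiled (columns 1-10): K P K K K K P K K K; work from column 10 back to 1 with K<->P swapped.
Row 3: chart row 3, RS - tile across columns 1-10 and work as-is.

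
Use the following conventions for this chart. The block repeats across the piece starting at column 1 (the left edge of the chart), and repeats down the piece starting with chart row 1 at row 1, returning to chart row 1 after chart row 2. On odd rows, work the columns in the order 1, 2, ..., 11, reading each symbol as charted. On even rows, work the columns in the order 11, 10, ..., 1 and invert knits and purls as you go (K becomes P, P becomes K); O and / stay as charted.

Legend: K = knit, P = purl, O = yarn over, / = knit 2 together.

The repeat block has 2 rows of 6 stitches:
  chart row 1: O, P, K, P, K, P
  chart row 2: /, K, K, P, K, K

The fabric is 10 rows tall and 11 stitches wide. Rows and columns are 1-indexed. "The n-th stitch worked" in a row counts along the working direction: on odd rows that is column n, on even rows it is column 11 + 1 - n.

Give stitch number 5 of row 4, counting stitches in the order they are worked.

Result:
/

Derivation:
For row 4: chart row = ((4-1) mod 2) + 1 = 2; this is a WS (even) row.
Chart row 2 tiled across columns 1-11: / K K P K K / K K P K
WS: work from column 11 back to column 1 (reverse the tiled row), swapping K<->P (O and / unchanged).
Row 4 as worked: P K P P / P P K P P /
The 5th stitch worked is /.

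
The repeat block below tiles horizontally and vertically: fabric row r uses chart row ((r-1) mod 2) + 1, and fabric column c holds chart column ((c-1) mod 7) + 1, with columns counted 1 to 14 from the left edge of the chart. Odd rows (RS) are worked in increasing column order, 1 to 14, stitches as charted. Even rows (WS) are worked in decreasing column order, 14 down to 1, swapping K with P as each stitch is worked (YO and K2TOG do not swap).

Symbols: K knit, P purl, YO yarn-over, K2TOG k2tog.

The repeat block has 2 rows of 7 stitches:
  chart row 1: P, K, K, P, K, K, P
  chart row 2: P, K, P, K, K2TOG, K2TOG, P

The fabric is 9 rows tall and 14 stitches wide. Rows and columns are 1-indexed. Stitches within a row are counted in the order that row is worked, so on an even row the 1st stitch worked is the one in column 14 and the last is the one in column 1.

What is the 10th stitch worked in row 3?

For row 3: chart row = ((3-1) mod 2) + 1 = 1; this is a RS (odd) row.
Chart row 1 tiled across columns 1-14: P K K P K K P P K K P K K P
RS: work column 1 to column 14, symbols as charted — the tiled row is the row as worked.
Counting 10 along the worked row gives K.

Result:
K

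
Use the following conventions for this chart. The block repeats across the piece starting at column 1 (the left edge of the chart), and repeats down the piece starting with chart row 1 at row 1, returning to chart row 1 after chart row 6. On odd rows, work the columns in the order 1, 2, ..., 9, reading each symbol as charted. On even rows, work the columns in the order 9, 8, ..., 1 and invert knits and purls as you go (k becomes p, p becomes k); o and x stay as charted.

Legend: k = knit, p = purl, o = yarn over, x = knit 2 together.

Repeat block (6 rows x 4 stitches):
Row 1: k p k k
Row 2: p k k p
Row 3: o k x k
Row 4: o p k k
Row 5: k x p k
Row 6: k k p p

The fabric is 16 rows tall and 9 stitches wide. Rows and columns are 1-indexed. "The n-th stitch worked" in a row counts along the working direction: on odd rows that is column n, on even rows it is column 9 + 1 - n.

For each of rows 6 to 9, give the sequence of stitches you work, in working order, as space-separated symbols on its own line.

Row 6: chart row 6, WS - tiled (columns 1-9): k k p p k k p p k; work from column 9 back to 1 with k<->p swapped.
Row 7: chart row 1, RS - tile across columns 1-9 and work as-is.
Row 8: chart row 2, WS - tiled (columns 1-9): p k k p p k k p p; work from column 9 back to 1 with k<->p swapped.
Row 9: chart row 3, RS - tile across columns 1-9 and work as-is.

Rows as worked:
p k k p p k k p p
k p k k k p k k k
k k p p k k p p k
o k x k o k x k o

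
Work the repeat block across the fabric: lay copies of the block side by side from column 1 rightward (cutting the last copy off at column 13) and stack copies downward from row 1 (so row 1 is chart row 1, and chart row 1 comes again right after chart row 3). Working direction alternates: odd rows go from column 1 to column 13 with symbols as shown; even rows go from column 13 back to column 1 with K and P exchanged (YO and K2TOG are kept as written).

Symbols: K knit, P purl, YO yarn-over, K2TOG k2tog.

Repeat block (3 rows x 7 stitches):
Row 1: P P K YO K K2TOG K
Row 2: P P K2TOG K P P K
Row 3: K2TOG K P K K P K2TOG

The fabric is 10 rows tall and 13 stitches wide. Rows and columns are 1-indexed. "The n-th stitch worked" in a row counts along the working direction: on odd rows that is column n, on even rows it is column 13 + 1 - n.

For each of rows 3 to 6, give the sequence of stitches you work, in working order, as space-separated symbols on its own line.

== ROWS AS WORKED ==
K2TOG K P K K P K2TOG K2TOG K P K K P
K2TOG P YO P K K P K2TOG P YO P K K
P P K2TOG K P P K P P K2TOG K P P
K P P K P K2TOG K2TOG K P P K P K2TOG

Derivation:
Row 3: chart row 3, RS - tile across columns 1-13 and work as-is.
Row 4: chart row 1, WS - tiled (columns 1-13): P P K YO K K2TOG K P P K YO K K2TOG; work from column 13 back to 1 with K<->P swapped.
Row 5: chart row 2, RS - tile across columns 1-13 and work as-is.
Row 6: chart row 3, WS - tiled (columns 1-13): K2TOG K P K K P K2TOG K2TOG K P K K P; work from column 13 back to 1 with K<->P swapped.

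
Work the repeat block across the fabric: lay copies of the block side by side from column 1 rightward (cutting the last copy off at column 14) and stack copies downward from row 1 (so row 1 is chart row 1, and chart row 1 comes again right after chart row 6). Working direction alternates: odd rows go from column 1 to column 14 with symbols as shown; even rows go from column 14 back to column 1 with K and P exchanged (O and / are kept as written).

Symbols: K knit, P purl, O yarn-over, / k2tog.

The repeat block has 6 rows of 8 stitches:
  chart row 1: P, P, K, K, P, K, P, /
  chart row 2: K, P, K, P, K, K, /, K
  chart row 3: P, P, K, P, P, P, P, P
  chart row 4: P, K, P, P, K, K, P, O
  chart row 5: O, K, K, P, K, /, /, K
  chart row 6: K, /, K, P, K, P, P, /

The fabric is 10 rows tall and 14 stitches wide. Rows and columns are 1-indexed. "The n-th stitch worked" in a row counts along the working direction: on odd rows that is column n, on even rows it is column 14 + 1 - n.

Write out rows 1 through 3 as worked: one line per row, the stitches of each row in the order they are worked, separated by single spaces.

Row 1: chart row 1, RS - tile across columns 1-14 and work as-is.
Row 2: chart row 2, WS - tiled (columns 1-14): K P K P K K / K K P K P K K; work from column 14 back to 1 with K<->P swapped.
Row 3: chart row 3, RS - tile across columns 1-14 and work as-is.

== ROWS AS WORKED ==
P P K K P K P / P P K K P K
P P K P K P P / P P K P K P
P P K P P P P P P P K P P P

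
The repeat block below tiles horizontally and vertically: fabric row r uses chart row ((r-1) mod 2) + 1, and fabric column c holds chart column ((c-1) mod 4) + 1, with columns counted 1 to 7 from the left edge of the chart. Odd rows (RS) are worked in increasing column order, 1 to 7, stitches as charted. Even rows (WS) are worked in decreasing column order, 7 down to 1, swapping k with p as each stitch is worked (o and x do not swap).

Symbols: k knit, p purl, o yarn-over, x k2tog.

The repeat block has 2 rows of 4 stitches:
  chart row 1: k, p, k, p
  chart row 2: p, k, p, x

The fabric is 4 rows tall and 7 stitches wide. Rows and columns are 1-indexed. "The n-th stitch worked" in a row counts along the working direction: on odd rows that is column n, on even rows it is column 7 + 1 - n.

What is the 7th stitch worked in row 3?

Row 3: (3-1) mod 2 = 0, so use chart row 1. Odd row -> RS.
Chart row 1 tiled across columns 1-7: k p k p k p k
RS: work column 1 to column 7, symbols as charted — the tiled row is the row as worked.
The 7th stitch worked is k.

Stitch:
k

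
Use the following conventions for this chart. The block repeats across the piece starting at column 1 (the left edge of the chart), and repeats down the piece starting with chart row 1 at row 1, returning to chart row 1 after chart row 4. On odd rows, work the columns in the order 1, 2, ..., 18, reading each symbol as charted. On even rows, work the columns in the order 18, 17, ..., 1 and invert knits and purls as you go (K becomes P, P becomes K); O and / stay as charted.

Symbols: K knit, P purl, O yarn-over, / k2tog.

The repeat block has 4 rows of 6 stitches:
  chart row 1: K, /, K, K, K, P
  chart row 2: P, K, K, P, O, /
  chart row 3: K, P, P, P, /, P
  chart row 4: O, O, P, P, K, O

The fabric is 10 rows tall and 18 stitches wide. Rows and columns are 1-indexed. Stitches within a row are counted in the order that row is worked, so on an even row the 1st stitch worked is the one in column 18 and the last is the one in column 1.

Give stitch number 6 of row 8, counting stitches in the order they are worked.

Row 8 uses chart row ((8-1) mod 4)+1 = 4. Row 8 is even, so WS.
Chart row 4 tiled across columns 1-18: O O P P K O O O P P K O O O P P K O
WS: work from column 18 back to column 1 (reverse the tiled row), swapping K<->P (O and / unchanged).
Row 8 as worked: O P K K O O O P K K O O O P K K O O
Counting 6 along the worked row gives O.

Result:
O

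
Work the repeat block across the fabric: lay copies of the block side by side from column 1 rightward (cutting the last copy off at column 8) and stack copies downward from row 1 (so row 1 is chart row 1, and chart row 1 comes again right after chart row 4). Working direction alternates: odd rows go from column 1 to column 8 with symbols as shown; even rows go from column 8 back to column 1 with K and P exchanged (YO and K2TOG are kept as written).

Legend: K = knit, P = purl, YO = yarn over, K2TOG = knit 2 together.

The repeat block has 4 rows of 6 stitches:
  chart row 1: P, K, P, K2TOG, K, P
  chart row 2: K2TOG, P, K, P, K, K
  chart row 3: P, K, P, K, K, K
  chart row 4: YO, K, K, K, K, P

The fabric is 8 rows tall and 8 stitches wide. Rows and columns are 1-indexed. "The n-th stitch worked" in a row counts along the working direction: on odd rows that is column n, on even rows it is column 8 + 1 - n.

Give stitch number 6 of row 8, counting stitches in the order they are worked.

Row 8: (8-1) mod 4 = 3, so use chart row 4. Even row -> WS.
Chart row 4 tiled across columns 1-8: YO K K K K P YO K
Wrong side: read the tiled row from column 8 down to 1 and exchange K with P (leave YO, K2TOG).
Row 8 as worked: P YO K P P P P YO
Stitch 6 in working order -> P

Result:
P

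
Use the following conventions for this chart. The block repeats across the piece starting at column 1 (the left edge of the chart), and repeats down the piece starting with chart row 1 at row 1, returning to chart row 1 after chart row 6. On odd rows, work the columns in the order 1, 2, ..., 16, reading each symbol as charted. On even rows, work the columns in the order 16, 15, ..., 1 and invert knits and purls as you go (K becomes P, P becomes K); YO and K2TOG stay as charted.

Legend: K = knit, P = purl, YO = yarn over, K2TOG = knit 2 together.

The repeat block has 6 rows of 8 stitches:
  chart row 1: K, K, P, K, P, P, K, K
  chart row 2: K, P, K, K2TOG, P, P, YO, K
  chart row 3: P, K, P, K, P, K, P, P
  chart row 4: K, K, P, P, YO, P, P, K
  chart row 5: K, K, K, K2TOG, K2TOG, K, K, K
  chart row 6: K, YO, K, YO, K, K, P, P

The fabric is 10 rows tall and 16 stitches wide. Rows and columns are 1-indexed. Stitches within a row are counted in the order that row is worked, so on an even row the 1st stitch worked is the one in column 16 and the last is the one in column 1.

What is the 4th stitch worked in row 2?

For row 2: chart row = ((2-1) mod 6) + 1 = 2; this is a WS (even) row.
Chart row 2 tiled across columns 1-16: K P K K2TOG P P YO K K P K K2TOG P P YO K
WS: work from column 16 back to column 1 (reverse the tiled row), swapping K<->P (YO and K2TOG unchanged).
Row 2 as worked: P YO K K K2TOG P K P P YO K K K2TOG P K P
The 4th stitch worked is K.

Stitch:
K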